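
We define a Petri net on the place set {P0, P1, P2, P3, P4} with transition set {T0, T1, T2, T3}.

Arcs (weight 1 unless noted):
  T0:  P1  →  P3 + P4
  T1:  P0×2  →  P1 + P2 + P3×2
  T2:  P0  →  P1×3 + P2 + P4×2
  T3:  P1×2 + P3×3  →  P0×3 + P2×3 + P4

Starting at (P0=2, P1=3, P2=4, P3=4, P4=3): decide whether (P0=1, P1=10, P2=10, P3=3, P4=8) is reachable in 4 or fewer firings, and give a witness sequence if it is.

NO — not reachable within 4 firings

depth 0: 1 marking
depth 1: 5 markings reached so far
depth 2: 12 markings reached so far
depth 3: 22 markings reached so far
depth 4: 35 markings reached so far
target is not among the 35 markings reachable within 4 steps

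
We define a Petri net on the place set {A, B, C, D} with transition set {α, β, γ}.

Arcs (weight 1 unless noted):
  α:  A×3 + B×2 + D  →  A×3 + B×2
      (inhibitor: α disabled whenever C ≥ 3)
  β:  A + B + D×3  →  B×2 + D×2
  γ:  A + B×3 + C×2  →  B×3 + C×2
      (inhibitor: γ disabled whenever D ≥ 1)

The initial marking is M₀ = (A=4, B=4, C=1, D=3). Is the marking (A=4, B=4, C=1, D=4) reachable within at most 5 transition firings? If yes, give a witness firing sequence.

NO — not reachable within 5 firings

depth 0: 1 marking
depth 1: 3 markings reached so far
depth 2: 5 markings reached so far
depth 3: 7 markings reached so far
depth 4: 7 markings reached so far
(frontier empty at depth 4; search complete)
target is not among the 7 markings reachable within 5 steps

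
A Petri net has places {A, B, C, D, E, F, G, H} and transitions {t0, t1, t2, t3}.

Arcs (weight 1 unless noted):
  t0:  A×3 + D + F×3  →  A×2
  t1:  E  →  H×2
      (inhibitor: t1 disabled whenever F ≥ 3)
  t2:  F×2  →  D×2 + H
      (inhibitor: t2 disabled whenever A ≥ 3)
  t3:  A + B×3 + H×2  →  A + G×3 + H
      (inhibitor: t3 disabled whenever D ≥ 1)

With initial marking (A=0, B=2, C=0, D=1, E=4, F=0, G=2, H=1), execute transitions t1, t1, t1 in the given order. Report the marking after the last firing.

(A=0, B=2, C=0, D=1, E=1, F=0, G=2, H=7)

step 1: fire t1:  (A=0, B=2, C=0, D=1, E=4, F=0, G=2, H=1) → (A=0, B=2, C=0, D=1, E=3, F=0, G=2, H=3)
step 2: fire t1:  (A=0, B=2, C=0, D=1, E=3, F=0, G=2, H=3) → (A=0, B=2, C=0, D=1, E=2, F=0, G=2, H=5)
step 3: fire t1:  (A=0, B=2, C=0, D=1, E=2, F=0, G=2, H=5) → (A=0, B=2, C=0, D=1, E=1, F=0, G=2, H=7)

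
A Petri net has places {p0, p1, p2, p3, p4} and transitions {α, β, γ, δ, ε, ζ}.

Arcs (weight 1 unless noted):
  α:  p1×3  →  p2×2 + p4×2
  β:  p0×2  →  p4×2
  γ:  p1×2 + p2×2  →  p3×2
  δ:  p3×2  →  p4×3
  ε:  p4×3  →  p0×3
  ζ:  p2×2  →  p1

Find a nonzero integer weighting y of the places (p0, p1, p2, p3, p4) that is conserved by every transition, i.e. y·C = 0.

Incidence matrix C (rows=places, cols=transitions):
        α    β    γ    δ    ε    ζ
   p0   0   -2    0    0    3    0
   p1  -3    0   -2    0    0    1
   p2   2    0   -2    0    0   -2
   p3   0    0    2   -2    0    0
   p4   2    2    0    3   -3    0

Candidate y = [2, 2, 1, 3, 2]; check y·C column-wise:
  col α: 2·0 + 2·-3 + 1·2 + 3·0 + 2·2 = 0
  col β: 2·-2 + 2·0 + 1·0 + 3·0 + 2·2 = 0
  col γ: 2·0 + 2·-2 + 1·-2 + 3·2 + 2·0 = 0
  col δ: 2·0 + 2·0 + 1·0 + 3·-2 + 2·3 = 0
  col ε: 2·3 + 2·0 + 1·0 + 3·0 + 2·-3 = 0
  col ζ: 2·0 + 2·1 + 1·-2 + 3·0 + 2·0 = 0

y = (p0:2, p1:2, p2:1, p3:3, p4:2)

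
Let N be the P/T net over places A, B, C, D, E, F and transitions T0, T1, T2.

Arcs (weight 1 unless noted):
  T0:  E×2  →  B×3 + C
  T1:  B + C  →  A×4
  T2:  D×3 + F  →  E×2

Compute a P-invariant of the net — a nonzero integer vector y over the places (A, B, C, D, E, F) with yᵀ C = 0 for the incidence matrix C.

y = (A:1, B:-2, C:6, D:0, E:0, F:0)

Incidence matrix C (rows=places, cols=transitions):
       T0   T1   T2
    A   0    4    0
    B   3   -1    0
    C   1   -1    0
    D   0    0   -3
    E  -2    0    2
    F   0    0   -1

Candidate y = [1, -2, 6, 0, 0, 0]; check y·C column-wise:
  col T0: 1·0 + -2·3 + 6·1 + 0·-2 = 0
  col T1: 1·4 + -2·-1 + 6·-1 = 0
  col T2: 1·0 + -2·0 + 6·0 + 0·-3 + 0·2 + 0·-1 = 0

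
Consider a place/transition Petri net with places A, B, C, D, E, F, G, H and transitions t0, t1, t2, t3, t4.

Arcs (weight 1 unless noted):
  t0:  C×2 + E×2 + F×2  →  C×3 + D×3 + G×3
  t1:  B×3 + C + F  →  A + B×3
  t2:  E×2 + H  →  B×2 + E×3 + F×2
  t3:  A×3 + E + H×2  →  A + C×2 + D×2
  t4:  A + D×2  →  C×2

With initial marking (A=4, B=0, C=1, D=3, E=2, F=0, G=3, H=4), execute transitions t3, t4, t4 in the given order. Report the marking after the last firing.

step 1: fire t3:  (A=4, B=0, C=1, D=3, E=2, F=0, G=3, H=4) → (A=2, B=0, C=3, D=5, E=1, F=0, G=3, H=2)
step 2: fire t4:  (A=2, B=0, C=3, D=5, E=1, F=0, G=3, H=2) → (A=1, B=0, C=5, D=3, E=1, F=0, G=3, H=2)
step 3: fire t4:  (A=1, B=0, C=5, D=3, E=1, F=0, G=3, H=2) → (A=0, B=0, C=7, D=1, E=1, F=0, G=3, H=2)

(A=0, B=0, C=7, D=1, E=1, F=0, G=3, H=2)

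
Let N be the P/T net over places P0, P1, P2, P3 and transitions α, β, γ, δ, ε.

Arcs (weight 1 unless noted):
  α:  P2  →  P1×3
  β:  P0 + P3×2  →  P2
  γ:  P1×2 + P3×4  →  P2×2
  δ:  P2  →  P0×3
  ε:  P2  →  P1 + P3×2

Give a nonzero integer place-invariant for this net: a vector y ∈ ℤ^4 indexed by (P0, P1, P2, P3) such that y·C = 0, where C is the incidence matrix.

Incidence matrix C (rows=places, cols=transitions):
        α    β    γ    δ    ε
   P0   0   -1    0    3    0
   P1   3    0   -2    0    1
   P2  -1    1    2   -1   -1
   P3   0   -2   -4    0    2

Candidate y = [1, 1, 3, 1]; check y·C column-wise:
  col α: 1·0 + 1·3 + 3·-1 + 1·0 = 0
  col β: 1·-1 + 1·0 + 3·1 + 1·-2 = 0
  col γ: 1·0 + 1·-2 + 3·2 + 1·-4 = 0
  col δ: 1·3 + 1·0 + 3·-1 + 1·0 = 0
  col ε: 1·0 + 1·1 + 3·-1 + 1·2 = 0

y = (P0:1, P1:1, P2:3, P3:1)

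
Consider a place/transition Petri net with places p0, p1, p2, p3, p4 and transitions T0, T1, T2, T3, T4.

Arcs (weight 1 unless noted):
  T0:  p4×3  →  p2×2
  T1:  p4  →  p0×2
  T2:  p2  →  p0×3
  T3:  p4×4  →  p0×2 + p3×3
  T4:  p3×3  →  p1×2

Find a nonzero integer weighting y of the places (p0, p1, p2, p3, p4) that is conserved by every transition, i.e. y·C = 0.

y = (p0:1, p1:3, p2:3, p3:2, p4:2)

Incidence matrix C (rows=places, cols=transitions):
       T0   T1   T2   T3   T4
   p0   0    2    3    2    0
   p1   0    0    0    0    2
   p2   2    0   -1    0    0
   p3   0    0    0    3   -3
   p4  -3   -1    0   -4    0

Candidate y = [1, 3, 3, 2, 2]; check y·C column-wise:
  col T0: 1·0 + 3·0 + 3·2 + 2·0 + 2·-3 = 0
  col T1: 1·2 + 3·0 + 3·0 + 2·0 + 2·-1 = 0
  col T2: 1·3 + 3·0 + 3·-1 + 2·0 + 2·0 = 0
  col T3: 1·2 + 3·0 + 3·0 + 2·3 + 2·-4 = 0
  col T4: 1·0 + 3·2 + 3·0 + 2·-3 + 2·0 = 0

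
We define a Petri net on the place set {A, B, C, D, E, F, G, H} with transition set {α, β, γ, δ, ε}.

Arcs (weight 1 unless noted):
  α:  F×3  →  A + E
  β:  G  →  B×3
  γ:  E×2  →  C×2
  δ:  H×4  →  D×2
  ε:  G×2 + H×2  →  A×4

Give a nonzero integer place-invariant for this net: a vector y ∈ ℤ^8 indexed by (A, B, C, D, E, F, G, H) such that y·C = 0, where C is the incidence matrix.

Incidence matrix C (rows=places, cols=transitions):
        α    β    γ    δ    ε
    A   1    0    0    0    4
    B   0    3    0    0    0
    C   0    0    2    0    0
    D   0    0    0    2    0
    E   1    0   -2    0    0
    F  -3    0    0    0    0
    G   0   -1    0    0   -2
    H   0    0    0   -4   -2

Candidate y = [0, 0, 3, 0, 3, 1, 0, 0]; check y·C column-wise:
  col α: 0·1 + 3·0 + 3·1 + 1·-3 = 0
  col β: 0·3 + 3·0 + 3·0 + 1·0 + 0·-1 = 0
  col γ: 3·2 + 3·-2 + 1·0 = 0
  col δ: 3·0 + 0·2 + 3·0 + 1·0 + 0·-4 = 0
  col ε: 0·4 + 3·0 + 3·0 + 1·0 + 0·-2 + 0·-2 = 0

y = (A:0, B:0, C:3, D:0, E:3, F:1, G:0, H:0)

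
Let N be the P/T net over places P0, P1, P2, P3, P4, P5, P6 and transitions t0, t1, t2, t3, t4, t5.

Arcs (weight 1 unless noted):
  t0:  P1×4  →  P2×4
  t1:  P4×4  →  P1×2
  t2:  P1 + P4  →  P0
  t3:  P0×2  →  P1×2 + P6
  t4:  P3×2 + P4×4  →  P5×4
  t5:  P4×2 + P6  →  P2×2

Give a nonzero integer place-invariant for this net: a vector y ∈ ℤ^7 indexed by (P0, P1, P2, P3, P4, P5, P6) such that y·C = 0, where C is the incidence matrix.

Incidence matrix C (rows=places, cols=transitions):
       t0   t1   t2   t3   t4   t5
   P0   0    0    1   -2    0    0
   P1  -4    2   -1    2    0    0
   P2   4    0    0    0    0    2
   P3   0    0    0    0   -2    0
   P4   0   -4   -1    0   -4   -2
   P5   0    0    0    0    4    0
   P6   0    0    0    1    0   -1

Candidate y = [0, 0, 0, 2, 0, 1, 0]; check y·C column-wise:
  col t0: 0·-4 + 0·4 + 2·0 + 1·0 = 0
  col t1: 0·2 + 2·0 + 0·-4 + 1·0 = 0
  col t2: 0·1 + 0·-1 + 2·0 + 0·-1 + 1·0 = 0
  col t3: 0·-2 + 0·2 + 2·0 + 1·0 + 0·1 = 0
  col t4: 2·-2 + 0·-4 + 1·4 = 0
  col t5: 0·2 + 2·0 + 0·-2 + 1·0 + 0·-1 = 0

y = (P0:0, P1:0, P2:0, P3:2, P4:0, P5:1, P6:0)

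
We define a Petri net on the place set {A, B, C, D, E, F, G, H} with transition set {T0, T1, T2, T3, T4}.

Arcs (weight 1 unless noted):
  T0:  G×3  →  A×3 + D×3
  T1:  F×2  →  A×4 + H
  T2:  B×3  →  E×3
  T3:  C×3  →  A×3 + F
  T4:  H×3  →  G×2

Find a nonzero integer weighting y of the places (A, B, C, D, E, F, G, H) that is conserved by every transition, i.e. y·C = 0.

y = (A:0, B:1, C:0, D:0, E:1, F:0, G:0, H:0)

Incidence matrix C (rows=places, cols=transitions):
       T0   T1   T2   T3   T4
    A   3    4    0    3    0
    B   0    0   -3    0    0
    C   0    0    0   -3    0
    D   3    0    0    0    0
    E   0    0    3    0    0
    F   0   -2    0    1    0
    G  -3    0    0    0    2
    H   0    1    0    0   -3

Candidate y = [0, 1, 0, 0, 1, 0, 0, 0]; check y·C column-wise:
  col T0: 0·3 + 1·0 + 0·3 + 1·0 + 0·-3 = 0
  col T1: 0·4 + 1·0 + 1·0 + 0·-2 + 0·1 = 0
  col T2: 1·-3 + 1·3 = 0
  col T3: 0·3 + 1·0 + 0·-3 + 1·0 + 0·1 = 0
  col T4: 1·0 + 1·0 + 0·2 + 0·-3 = 0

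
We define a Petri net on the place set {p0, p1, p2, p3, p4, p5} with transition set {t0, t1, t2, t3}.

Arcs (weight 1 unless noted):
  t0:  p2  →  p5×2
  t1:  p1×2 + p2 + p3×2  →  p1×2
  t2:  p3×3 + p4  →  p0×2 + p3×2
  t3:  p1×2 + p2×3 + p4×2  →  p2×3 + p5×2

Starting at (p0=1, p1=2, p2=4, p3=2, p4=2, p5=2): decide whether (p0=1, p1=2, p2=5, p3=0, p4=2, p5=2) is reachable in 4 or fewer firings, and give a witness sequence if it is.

depth 0: 1 marking
depth 1: 4 markings reached so far
depth 2: 8 markings reached so far
depth 3: 12 markings reached so far
depth 4: 16 markings reached so far
target is not among the 16 markings reachable within 4 steps

NO — not reachable within 4 firings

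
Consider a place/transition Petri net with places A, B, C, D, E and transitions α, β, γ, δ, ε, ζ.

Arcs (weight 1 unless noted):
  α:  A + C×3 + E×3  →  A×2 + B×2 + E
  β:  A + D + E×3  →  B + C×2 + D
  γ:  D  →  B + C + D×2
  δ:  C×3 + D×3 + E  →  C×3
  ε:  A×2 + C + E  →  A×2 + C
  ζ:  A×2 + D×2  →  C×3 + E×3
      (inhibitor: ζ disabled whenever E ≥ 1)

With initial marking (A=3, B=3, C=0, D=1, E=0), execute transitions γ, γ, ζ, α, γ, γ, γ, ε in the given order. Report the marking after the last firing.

(A=2, B=10, C=5, D=4, E=0)

step 1: fire γ:  (A=3, B=3, C=0, D=1, E=0) → (A=3, B=4, C=1, D=2, E=0)
step 2: fire γ:  (A=3, B=4, C=1, D=2, E=0) → (A=3, B=5, C=2, D=3, E=0)
step 3: fire ζ:  (A=3, B=5, C=2, D=3, E=0) → (A=1, B=5, C=5, D=1, E=3)
step 4: fire α:  (A=1, B=5, C=5, D=1, E=3) → (A=2, B=7, C=2, D=1, E=1)
step 5: fire γ:  (A=2, B=7, C=2, D=1, E=1) → (A=2, B=8, C=3, D=2, E=1)
step 6: fire γ:  (A=2, B=8, C=3, D=2, E=1) → (A=2, B=9, C=4, D=3, E=1)
step 7: fire γ:  (A=2, B=9, C=4, D=3, E=1) → (A=2, B=10, C=5, D=4, E=1)
step 8: fire ε:  (A=2, B=10, C=5, D=4, E=1) → (A=2, B=10, C=5, D=4, E=0)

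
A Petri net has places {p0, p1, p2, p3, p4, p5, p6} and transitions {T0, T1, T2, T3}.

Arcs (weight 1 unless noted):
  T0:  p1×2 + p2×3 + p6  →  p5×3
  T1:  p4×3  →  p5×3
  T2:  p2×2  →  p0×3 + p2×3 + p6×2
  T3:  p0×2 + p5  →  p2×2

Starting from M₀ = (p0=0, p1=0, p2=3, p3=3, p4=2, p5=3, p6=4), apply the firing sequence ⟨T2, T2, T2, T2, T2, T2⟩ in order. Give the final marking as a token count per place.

step 1: fire T2:  (p0=0, p1=0, p2=3, p3=3, p4=2, p5=3, p6=4) → (p0=3, p1=0, p2=4, p3=3, p4=2, p5=3, p6=6)
step 2: fire T2:  (p0=3, p1=0, p2=4, p3=3, p4=2, p5=3, p6=6) → (p0=6, p1=0, p2=5, p3=3, p4=2, p5=3, p6=8)
step 3: fire T2:  (p0=6, p1=0, p2=5, p3=3, p4=2, p5=3, p6=8) → (p0=9, p1=0, p2=6, p3=3, p4=2, p5=3, p6=10)
step 4: fire T2:  (p0=9, p1=0, p2=6, p3=3, p4=2, p5=3, p6=10) → (p0=12, p1=0, p2=7, p3=3, p4=2, p5=3, p6=12)
step 5: fire T2:  (p0=12, p1=0, p2=7, p3=3, p4=2, p5=3, p6=12) → (p0=15, p1=0, p2=8, p3=3, p4=2, p5=3, p6=14)
step 6: fire T2:  (p0=15, p1=0, p2=8, p3=3, p4=2, p5=3, p6=14) → (p0=18, p1=0, p2=9, p3=3, p4=2, p5=3, p6=16)

(p0=18, p1=0, p2=9, p3=3, p4=2, p5=3, p6=16)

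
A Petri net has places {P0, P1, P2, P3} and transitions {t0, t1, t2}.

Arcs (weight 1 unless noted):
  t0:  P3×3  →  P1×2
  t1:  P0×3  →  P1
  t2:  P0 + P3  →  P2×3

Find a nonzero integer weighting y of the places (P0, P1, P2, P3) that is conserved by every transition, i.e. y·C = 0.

Incidence matrix C (rows=places, cols=transitions):
       t0   t1   t2
   P0   0   -3   -1
   P1   2    1    0
   P2   0    0    3
   P3  -3    0   -1

Candidate y = [1, 3, 1, 2]; check y·C column-wise:
  col t0: 1·0 + 3·2 + 1·0 + 2·-3 = 0
  col t1: 1·-3 + 3·1 + 1·0 + 2·0 = 0
  col t2: 1·-1 + 3·0 + 1·3 + 2·-1 = 0

y = (P0:1, P1:3, P2:1, P3:2)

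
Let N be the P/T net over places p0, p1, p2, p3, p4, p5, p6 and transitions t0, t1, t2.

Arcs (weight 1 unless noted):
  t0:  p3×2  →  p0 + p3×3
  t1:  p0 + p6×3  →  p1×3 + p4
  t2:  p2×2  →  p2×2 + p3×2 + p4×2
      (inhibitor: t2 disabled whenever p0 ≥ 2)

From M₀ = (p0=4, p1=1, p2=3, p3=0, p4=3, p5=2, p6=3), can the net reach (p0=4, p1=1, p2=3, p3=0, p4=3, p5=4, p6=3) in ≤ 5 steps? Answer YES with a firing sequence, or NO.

NO — not reachable within 5 firings

depth 0: 1 marking
depth 1: 2 markings reached so far
depth 2: 2 markings reached so far
(frontier empty at depth 2; search complete)
target is not among the 2 markings reachable within 5 steps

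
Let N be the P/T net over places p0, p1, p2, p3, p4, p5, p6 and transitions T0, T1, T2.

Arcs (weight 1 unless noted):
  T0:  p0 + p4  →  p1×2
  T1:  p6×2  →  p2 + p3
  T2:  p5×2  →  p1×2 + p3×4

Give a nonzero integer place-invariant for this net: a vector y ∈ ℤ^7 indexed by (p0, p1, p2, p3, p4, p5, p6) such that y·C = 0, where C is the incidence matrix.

Incidence matrix C (rows=places, cols=transitions):
       T0   T1   T2
   p0  -1    0    0
   p1   2    0    2
   p2   0    1    0
   p3   0    1    4
   p4  -1    0    0
   p5   0    0   -2
   p6   0   -2    0

Candidate y = [4, 2, 1, -1, 0, 0, 0]; check y·C column-wise:
  col T0: 4·-1 + 2·2 + 1·0 + -1·0 + 0·-1 = 0
  col T1: 4·0 + 2·0 + 1·1 + -1·1 + 0·-2 = 0
  col T2: 4·0 + 2·2 + 1·0 + -1·4 + 0·-2 = 0

y = (p0:4, p1:2, p2:1, p3:-1, p4:0, p5:0, p6:0)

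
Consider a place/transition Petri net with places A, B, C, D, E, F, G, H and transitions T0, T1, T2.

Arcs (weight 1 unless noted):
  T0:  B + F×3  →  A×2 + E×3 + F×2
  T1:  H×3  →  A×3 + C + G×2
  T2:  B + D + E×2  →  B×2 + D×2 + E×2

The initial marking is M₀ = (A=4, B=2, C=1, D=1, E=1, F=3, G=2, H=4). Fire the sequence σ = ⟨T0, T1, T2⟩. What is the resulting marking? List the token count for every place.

(A=9, B=2, C=2, D=2, E=4, F=2, G=4, H=1)

step 1: fire T0:  (A=4, B=2, C=1, D=1, E=1, F=3, G=2, H=4) → (A=6, B=1, C=1, D=1, E=4, F=2, G=2, H=4)
step 2: fire T1:  (A=6, B=1, C=1, D=1, E=4, F=2, G=2, H=4) → (A=9, B=1, C=2, D=1, E=4, F=2, G=4, H=1)
step 3: fire T2:  (A=9, B=1, C=2, D=1, E=4, F=2, G=4, H=1) → (A=9, B=2, C=2, D=2, E=4, F=2, G=4, H=1)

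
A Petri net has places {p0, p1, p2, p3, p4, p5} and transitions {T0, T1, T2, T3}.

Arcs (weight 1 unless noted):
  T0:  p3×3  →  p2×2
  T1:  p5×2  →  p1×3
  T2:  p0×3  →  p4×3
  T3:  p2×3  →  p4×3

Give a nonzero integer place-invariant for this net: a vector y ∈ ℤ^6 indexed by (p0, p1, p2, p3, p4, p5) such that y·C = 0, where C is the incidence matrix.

y = (p0:3, p1:0, p2:3, p3:2, p4:3, p5:0)

Incidence matrix C (rows=places, cols=transitions):
       T0   T1   T2   T3
   p0   0    0   -3    0
   p1   0    3    0    0
   p2   2    0    0   -3
   p3  -3    0    0    0
   p4   0    0    3    3
   p5   0   -2    0    0

Candidate y = [3, 0, 3, 2, 3, 0]; check y·C column-wise:
  col T0: 3·0 + 3·2 + 2·-3 + 3·0 = 0
  col T1: 3·0 + 0·3 + 3·0 + 2·0 + 3·0 + 0·-2 = 0
  col T2: 3·-3 + 3·0 + 2·0 + 3·3 = 0
  col T3: 3·0 + 3·-3 + 2·0 + 3·3 = 0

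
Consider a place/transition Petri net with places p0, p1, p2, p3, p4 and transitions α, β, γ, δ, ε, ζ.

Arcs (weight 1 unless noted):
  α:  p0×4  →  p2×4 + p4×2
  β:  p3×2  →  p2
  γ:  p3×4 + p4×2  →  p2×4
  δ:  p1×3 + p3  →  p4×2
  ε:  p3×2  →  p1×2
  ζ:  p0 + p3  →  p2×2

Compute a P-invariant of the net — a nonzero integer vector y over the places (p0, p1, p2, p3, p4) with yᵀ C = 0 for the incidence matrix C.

y = (p0:3, p1:1, p2:2, p3:1, p4:2)

Incidence matrix C (rows=places, cols=transitions):
        α    β    γ    δ    ε    ζ
   p0  -4    0    0    0    0   -1
   p1   0    0    0   -3    2    0
   p2   4    1    4    0    0    2
   p3   0   -2   -4   -1   -2   -1
   p4   2    0   -2    2    0    0

Candidate y = [3, 1, 2, 1, 2]; check y·C column-wise:
  col α: 3·-4 + 1·0 + 2·4 + 1·0 + 2·2 = 0
  col β: 3·0 + 1·0 + 2·1 + 1·-2 + 2·0 = 0
  col γ: 3·0 + 1·0 + 2·4 + 1·-4 + 2·-2 = 0
  col δ: 3·0 + 1·-3 + 2·0 + 1·-1 + 2·2 = 0
  col ε: 3·0 + 1·2 + 2·0 + 1·-2 + 2·0 = 0
  col ζ: 3·-1 + 1·0 + 2·2 + 1·-1 + 2·0 = 0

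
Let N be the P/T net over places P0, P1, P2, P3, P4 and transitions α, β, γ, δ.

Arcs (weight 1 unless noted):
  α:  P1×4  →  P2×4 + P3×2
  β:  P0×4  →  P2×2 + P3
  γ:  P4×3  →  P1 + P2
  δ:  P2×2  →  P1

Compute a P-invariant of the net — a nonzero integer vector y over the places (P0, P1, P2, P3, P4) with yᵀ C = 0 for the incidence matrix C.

y = (P0:1, P1:2, P2:1, P3:2, P4:1)

Incidence matrix C (rows=places, cols=transitions):
        α    β    γ    δ
   P0   0   -4    0    0
   P1  -4    0    1    1
   P2   4    2    1   -2
   P3   2    1    0    0
   P4   0    0   -3    0

Candidate y = [1, 2, 1, 2, 1]; check y·C column-wise:
  col α: 1·0 + 2·-4 + 1·4 + 2·2 + 1·0 = 0
  col β: 1·-4 + 2·0 + 1·2 + 2·1 + 1·0 = 0
  col γ: 1·0 + 2·1 + 1·1 + 2·0 + 1·-3 = 0
  col δ: 1·0 + 2·1 + 1·-2 + 2·0 + 1·0 = 0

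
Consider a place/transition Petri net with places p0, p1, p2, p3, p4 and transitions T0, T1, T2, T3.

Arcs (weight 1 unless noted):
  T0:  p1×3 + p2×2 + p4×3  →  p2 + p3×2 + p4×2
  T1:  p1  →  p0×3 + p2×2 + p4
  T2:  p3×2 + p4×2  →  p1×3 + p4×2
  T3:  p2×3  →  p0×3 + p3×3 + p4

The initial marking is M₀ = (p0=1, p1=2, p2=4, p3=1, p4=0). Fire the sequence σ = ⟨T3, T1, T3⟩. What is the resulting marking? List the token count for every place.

step 1: fire T3:  (p0=1, p1=2, p2=4, p3=1, p4=0) → (p0=4, p1=2, p2=1, p3=4, p4=1)
step 2: fire T1:  (p0=4, p1=2, p2=1, p3=4, p4=1) → (p0=7, p1=1, p2=3, p3=4, p4=2)
step 3: fire T3:  (p0=7, p1=1, p2=3, p3=4, p4=2) → (p0=10, p1=1, p2=0, p3=7, p4=3)

(p0=10, p1=1, p2=0, p3=7, p4=3)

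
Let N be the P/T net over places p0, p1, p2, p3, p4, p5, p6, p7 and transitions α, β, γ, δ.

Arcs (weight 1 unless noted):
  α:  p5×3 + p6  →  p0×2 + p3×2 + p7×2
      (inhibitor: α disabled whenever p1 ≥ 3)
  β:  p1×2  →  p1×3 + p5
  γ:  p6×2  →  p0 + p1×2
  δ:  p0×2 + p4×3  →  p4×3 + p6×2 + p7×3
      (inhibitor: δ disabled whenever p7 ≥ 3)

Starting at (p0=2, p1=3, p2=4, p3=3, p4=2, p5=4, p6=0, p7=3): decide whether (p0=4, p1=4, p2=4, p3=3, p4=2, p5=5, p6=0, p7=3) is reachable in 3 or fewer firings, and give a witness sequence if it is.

NO — not reachable within 3 firings

depth 0: 1 marking
depth 1: 2 markings reached so far
depth 2: 3 markings reached so far
depth 3: 4 markings reached so far
target is not among the 4 markings reachable within 3 steps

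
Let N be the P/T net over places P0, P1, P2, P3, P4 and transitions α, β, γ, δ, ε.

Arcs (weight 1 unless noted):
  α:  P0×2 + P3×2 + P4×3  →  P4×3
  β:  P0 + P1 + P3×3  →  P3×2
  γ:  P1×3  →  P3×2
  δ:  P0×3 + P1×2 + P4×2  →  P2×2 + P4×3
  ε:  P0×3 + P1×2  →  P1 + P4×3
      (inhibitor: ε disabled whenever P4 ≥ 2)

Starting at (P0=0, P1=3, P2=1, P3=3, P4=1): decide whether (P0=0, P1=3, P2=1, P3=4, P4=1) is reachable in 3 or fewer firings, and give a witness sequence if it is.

depth 0: 1 marking
depth 1: 2 markings reached so far
depth 2: 2 markings reached so far
(frontier empty at depth 2; search complete)
target is not among the 2 markings reachable within 3 steps

NO — not reachable within 3 firings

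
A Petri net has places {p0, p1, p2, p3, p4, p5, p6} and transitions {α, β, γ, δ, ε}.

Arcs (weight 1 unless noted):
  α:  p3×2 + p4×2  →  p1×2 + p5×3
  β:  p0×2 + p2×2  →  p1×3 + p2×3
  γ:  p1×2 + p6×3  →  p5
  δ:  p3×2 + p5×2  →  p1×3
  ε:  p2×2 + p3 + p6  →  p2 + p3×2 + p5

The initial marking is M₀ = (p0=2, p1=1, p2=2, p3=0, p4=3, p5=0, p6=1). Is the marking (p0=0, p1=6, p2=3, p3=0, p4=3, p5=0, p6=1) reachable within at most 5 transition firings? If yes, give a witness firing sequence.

NO — not reachable within 5 firings

depth 0: 1 marking
depth 1: 2 markings reached so far
depth 2: 2 markings reached so far
(frontier empty at depth 2; search complete)
target is not among the 2 markings reachable within 5 steps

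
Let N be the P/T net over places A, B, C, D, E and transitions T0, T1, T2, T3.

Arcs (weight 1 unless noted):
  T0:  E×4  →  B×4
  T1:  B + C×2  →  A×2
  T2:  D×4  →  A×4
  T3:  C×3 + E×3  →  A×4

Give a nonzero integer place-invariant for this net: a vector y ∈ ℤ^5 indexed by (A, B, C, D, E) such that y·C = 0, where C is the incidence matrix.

y = (A:3, B:2, C:2, D:3, E:2)

Incidence matrix C (rows=places, cols=transitions):
       T0   T1   T2   T3
    A   0    2    4    4
    B   4   -1    0    0
    C   0   -2    0   -3
    D   0    0   -4    0
    E  -4    0    0   -3

Candidate y = [3, 2, 2, 3, 2]; check y·C column-wise:
  col T0: 3·0 + 2·4 + 2·0 + 3·0 + 2·-4 = 0
  col T1: 3·2 + 2·-1 + 2·-2 + 3·0 + 2·0 = 0
  col T2: 3·4 + 2·0 + 2·0 + 3·-4 + 2·0 = 0
  col T3: 3·4 + 2·0 + 2·-3 + 3·0 + 2·-3 = 0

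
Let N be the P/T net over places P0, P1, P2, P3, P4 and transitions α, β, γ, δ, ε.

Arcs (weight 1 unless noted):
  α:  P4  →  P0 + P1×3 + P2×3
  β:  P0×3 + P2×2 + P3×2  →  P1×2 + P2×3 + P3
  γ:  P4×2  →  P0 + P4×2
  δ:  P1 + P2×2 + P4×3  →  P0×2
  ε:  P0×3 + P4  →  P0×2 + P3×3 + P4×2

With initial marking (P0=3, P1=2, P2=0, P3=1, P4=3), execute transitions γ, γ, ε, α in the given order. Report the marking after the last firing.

step 1: fire γ:  (P0=3, P1=2, P2=0, P3=1, P4=3) → (P0=4, P1=2, P2=0, P3=1, P4=3)
step 2: fire γ:  (P0=4, P1=2, P2=0, P3=1, P4=3) → (P0=5, P1=2, P2=0, P3=1, P4=3)
step 3: fire ε:  (P0=5, P1=2, P2=0, P3=1, P4=3) → (P0=4, P1=2, P2=0, P3=4, P4=4)
step 4: fire α:  (P0=4, P1=2, P2=0, P3=4, P4=4) → (P0=5, P1=5, P2=3, P3=4, P4=3)

(P0=5, P1=5, P2=3, P3=4, P4=3)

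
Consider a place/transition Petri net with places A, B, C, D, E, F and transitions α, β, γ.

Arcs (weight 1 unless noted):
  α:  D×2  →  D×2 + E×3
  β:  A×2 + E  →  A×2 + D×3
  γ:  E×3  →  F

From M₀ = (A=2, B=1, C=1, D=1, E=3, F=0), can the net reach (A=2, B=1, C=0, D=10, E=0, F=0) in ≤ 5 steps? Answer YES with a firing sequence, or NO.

depth 0: 1 marking
depth 1: 3 markings reached so far
depth 2: 5 markings reached so far
depth 3: 9 markings reached so far
depth 4: 14 markings reached so far
depth 5: 22 markings reached so far
target is not among the 22 markings reachable within 5 steps

NO — not reachable within 5 firings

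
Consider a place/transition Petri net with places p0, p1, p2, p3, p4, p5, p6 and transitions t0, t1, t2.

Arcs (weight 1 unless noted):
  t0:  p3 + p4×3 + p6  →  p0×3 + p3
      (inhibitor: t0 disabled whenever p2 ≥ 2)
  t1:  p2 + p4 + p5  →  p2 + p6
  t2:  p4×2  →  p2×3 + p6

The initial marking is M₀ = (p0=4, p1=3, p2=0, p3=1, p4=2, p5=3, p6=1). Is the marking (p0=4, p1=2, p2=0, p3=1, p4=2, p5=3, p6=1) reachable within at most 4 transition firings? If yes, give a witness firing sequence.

NO — not reachable within 4 firings

depth 0: 1 marking
depth 1: 2 markings reached so far
depth 2: 2 markings reached so far
(frontier empty at depth 2; search complete)
target is not among the 2 markings reachable within 4 steps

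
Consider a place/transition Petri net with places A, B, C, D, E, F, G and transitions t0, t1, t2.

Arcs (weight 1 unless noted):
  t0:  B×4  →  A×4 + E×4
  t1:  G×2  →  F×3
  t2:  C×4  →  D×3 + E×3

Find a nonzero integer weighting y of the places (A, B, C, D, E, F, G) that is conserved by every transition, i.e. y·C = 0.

y = (A:1, B:1, C:0, D:0, E:0, F:0, G:0)

Incidence matrix C (rows=places, cols=transitions):
       t0   t1   t2
    A   4    0    0
    B  -4    0    0
    C   0    0   -4
    D   0    0    3
    E   4    0    3
    F   0    3    0
    G   0   -2    0

Candidate y = [1, 1, 0, 0, 0, 0, 0]; check y·C column-wise:
  col t0: 1·4 + 1·-4 + 0·4 = 0
  col t1: 1·0 + 1·0 + 0·3 + 0·-2 = 0
  col t2: 1·0 + 1·0 + 0·-4 + 0·3 + 0·3 = 0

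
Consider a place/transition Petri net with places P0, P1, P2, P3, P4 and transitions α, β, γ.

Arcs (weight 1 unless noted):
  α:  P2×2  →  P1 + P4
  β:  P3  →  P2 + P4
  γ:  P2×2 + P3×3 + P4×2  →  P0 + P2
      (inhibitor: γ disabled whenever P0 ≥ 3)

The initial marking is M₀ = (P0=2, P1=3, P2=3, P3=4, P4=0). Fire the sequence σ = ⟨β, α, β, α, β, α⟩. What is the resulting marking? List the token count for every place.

(P0=2, P1=6, P2=0, P3=1, P4=6)

step 1: fire β:  (P0=2, P1=3, P2=3, P3=4, P4=0) → (P0=2, P1=3, P2=4, P3=3, P4=1)
step 2: fire α:  (P0=2, P1=3, P2=4, P3=3, P4=1) → (P0=2, P1=4, P2=2, P3=3, P4=2)
step 3: fire β:  (P0=2, P1=4, P2=2, P3=3, P4=2) → (P0=2, P1=4, P2=3, P3=2, P4=3)
step 4: fire α:  (P0=2, P1=4, P2=3, P3=2, P4=3) → (P0=2, P1=5, P2=1, P3=2, P4=4)
step 5: fire β:  (P0=2, P1=5, P2=1, P3=2, P4=4) → (P0=2, P1=5, P2=2, P3=1, P4=5)
step 6: fire α:  (P0=2, P1=5, P2=2, P3=1, P4=5) → (P0=2, P1=6, P2=0, P3=1, P4=6)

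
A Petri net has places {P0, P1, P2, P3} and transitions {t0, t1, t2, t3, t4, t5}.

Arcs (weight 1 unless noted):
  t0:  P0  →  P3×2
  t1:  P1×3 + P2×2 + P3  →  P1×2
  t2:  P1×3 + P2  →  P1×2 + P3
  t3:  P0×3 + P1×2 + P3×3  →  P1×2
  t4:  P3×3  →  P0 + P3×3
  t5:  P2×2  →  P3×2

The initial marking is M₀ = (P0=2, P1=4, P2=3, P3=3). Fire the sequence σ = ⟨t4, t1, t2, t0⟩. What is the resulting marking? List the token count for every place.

(P0=2, P1=2, P2=0, P3=5)

step 1: fire t4:  (P0=2, P1=4, P2=3, P3=3) → (P0=3, P1=4, P2=3, P3=3)
step 2: fire t1:  (P0=3, P1=4, P2=3, P3=3) → (P0=3, P1=3, P2=1, P3=2)
step 3: fire t2:  (P0=3, P1=3, P2=1, P3=2) → (P0=3, P1=2, P2=0, P3=3)
step 4: fire t0:  (P0=3, P1=2, P2=0, P3=3) → (P0=2, P1=2, P2=0, P3=5)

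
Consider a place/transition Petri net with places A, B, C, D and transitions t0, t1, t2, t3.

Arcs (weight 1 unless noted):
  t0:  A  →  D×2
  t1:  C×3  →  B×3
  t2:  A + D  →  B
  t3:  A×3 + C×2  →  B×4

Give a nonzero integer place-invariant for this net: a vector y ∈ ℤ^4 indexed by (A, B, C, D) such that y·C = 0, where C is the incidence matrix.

Incidence matrix C (rows=places, cols=transitions):
       t0   t1   t2   t3
    A  -1    0   -1   -3
    B   0    3    1    4
    C   0   -3    0   -2
    D   2    0   -1    0

Candidate y = [2, 3, 3, 1]; check y·C column-wise:
  col t0: 2·-1 + 3·0 + 3·0 + 1·2 = 0
  col t1: 2·0 + 3·3 + 3·-3 + 1·0 = 0
  col t2: 2·-1 + 3·1 + 3·0 + 1·-1 = 0
  col t3: 2·-3 + 3·4 + 3·-2 + 1·0 = 0

y = (A:2, B:3, C:3, D:1)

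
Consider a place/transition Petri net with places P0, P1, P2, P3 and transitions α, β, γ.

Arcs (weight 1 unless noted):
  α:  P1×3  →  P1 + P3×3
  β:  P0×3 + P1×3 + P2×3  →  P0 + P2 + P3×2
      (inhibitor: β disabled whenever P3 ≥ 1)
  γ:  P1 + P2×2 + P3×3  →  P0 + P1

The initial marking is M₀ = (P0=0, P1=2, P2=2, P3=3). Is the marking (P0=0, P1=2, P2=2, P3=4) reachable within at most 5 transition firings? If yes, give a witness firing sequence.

NO — not reachable within 5 firings

depth 0: 1 marking
depth 1: 2 markings reached so far
depth 2: 2 markings reached so far
(frontier empty at depth 2; search complete)
target is not among the 2 markings reachable within 5 steps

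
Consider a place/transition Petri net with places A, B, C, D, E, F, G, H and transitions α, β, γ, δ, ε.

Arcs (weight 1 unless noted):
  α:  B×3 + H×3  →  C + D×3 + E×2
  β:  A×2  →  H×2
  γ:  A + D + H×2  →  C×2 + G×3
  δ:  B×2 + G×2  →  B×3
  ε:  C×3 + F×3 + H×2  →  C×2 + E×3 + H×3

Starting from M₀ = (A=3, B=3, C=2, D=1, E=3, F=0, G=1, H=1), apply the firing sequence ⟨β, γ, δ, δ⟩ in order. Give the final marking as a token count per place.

(A=0, B=5, C=4, D=0, E=3, F=0, G=0, H=1)

step 1: fire β:  (A=3, B=3, C=2, D=1, E=3, F=0, G=1, H=1) → (A=1, B=3, C=2, D=1, E=3, F=0, G=1, H=3)
step 2: fire γ:  (A=1, B=3, C=2, D=1, E=3, F=0, G=1, H=3) → (A=0, B=3, C=4, D=0, E=3, F=0, G=4, H=1)
step 3: fire δ:  (A=0, B=3, C=4, D=0, E=3, F=0, G=4, H=1) → (A=0, B=4, C=4, D=0, E=3, F=0, G=2, H=1)
step 4: fire δ:  (A=0, B=4, C=4, D=0, E=3, F=0, G=2, H=1) → (A=0, B=5, C=4, D=0, E=3, F=0, G=0, H=1)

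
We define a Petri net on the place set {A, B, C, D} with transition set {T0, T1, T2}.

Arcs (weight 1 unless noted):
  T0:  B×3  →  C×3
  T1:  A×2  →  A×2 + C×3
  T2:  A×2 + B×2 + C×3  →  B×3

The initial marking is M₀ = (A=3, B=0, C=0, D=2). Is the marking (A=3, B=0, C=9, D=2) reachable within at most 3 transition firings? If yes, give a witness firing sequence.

step 1: fire T1:  (A=3, B=0, C=0, D=2) → (A=3, B=0, C=3, D=2)
step 2: fire T1:  (A=3, B=0, C=3, D=2) → (A=3, B=0, C=6, D=2)
step 3: fire T1:  (A=3, B=0, C=6, D=2) → (A=3, B=0, C=9, D=2)

YES — reachable via ⟨T1, T1, T1⟩ (3 firings)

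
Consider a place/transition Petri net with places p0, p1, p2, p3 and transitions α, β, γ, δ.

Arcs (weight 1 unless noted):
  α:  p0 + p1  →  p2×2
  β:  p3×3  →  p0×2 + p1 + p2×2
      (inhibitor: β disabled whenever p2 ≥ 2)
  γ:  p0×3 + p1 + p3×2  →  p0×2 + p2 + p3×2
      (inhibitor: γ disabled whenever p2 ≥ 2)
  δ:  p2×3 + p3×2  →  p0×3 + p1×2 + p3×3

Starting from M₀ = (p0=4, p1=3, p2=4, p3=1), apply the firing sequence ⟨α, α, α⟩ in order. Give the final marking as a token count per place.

(p0=1, p1=0, p2=10, p3=1)

step 1: fire α:  (p0=4, p1=3, p2=4, p3=1) → (p0=3, p1=2, p2=6, p3=1)
step 2: fire α:  (p0=3, p1=2, p2=6, p3=1) → (p0=2, p1=1, p2=8, p3=1)
step 3: fire α:  (p0=2, p1=1, p2=8, p3=1) → (p0=1, p1=0, p2=10, p3=1)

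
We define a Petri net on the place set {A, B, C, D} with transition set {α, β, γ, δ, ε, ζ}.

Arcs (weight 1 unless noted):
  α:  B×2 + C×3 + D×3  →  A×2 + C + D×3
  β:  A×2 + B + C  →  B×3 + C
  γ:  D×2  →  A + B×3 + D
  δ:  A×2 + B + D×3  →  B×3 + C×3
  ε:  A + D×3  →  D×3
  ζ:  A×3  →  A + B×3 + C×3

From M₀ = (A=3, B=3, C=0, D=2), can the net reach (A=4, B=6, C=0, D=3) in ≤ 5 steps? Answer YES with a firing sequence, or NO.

NO — not reachable within 5 firings

depth 0: 1 marking
depth 1: 3 markings reached so far
depth 2: 4 markings reached so far
depth 3: 5 markings reached so far
depth 4: 5 markings reached so far
(frontier empty at depth 4; search complete)
target is not among the 5 markings reachable within 5 steps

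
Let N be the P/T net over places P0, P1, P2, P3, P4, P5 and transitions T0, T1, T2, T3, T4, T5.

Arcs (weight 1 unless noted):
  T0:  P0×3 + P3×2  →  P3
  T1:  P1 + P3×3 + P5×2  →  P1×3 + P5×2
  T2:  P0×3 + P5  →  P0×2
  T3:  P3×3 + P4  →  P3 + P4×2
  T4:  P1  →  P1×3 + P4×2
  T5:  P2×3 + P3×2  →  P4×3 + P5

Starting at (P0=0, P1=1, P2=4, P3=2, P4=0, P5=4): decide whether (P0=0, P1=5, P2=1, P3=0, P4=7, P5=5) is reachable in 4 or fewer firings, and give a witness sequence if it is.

step 1: fire T4:  (P0=0, P1=1, P2=4, P3=2, P4=0, P5=4) → (P0=0, P1=3, P2=4, P3=2, P4=2, P5=4)
step 2: fire T4:  (P0=0, P1=3, P2=4, P3=2, P4=2, P5=4) → (P0=0, P1=5, P2=4, P3=2, P4=4, P5=4)
step 3: fire T5:  (P0=0, P1=5, P2=4, P3=2, P4=4, P5=4) → (P0=0, P1=5, P2=1, P3=0, P4=7, P5=5)

YES — reachable via ⟨T4, T4, T5⟩ (3 firings)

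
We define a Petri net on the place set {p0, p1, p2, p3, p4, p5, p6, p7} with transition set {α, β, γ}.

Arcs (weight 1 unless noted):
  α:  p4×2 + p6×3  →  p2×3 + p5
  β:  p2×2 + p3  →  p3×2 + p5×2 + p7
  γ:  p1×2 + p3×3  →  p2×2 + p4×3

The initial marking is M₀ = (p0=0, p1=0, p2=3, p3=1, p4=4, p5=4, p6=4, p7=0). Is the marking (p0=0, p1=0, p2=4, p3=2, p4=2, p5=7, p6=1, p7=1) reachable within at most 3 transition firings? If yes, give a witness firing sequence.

step 1: fire α:  (p0=0, p1=0, p2=3, p3=1, p4=4, p5=4, p6=4, p7=0) → (p0=0, p1=0, p2=6, p3=1, p4=2, p5=5, p6=1, p7=0)
step 2: fire β:  (p0=0, p1=0, p2=6, p3=1, p4=2, p5=5, p6=1, p7=0) → (p0=0, p1=0, p2=4, p3=2, p4=2, p5=7, p6=1, p7=1)

YES — reachable via ⟨α, β⟩ (2 firings)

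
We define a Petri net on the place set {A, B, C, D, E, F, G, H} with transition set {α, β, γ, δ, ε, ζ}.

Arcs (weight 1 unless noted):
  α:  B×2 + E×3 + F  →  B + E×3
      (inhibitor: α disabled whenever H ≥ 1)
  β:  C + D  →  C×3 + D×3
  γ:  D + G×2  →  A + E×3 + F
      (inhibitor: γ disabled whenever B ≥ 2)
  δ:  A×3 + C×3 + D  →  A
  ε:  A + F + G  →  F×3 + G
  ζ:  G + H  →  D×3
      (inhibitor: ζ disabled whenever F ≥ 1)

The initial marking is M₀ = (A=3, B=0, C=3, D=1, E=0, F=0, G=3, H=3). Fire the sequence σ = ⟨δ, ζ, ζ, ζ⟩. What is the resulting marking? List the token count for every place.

(A=1, B=0, C=0, D=9, E=0, F=0, G=0, H=0)

step 1: fire δ:  (A=3, B=0, C=3, D=1, E=0, F=0, G=3, H=3) → (A=1, B=0, C=0, D=0, E=0, F=0, G=3, H=3)
step 2: fire ζ:  (A=1, B=0, C=0, D=0, E=0, F=0, G=3, H=3) → (A=1, B=0, C=0, D=3, E=0, F=0, G=2, H=2)
step 3: fire ζ:  (A=1, B=0, C=0, D=3, E=0, F=0, G=2, H=2) → (A=1, B=0, C=0, D=6, E=0, F=0, G=1, H=1)
step 4: fire ζ:  (A=1, B=0, C=0, D=6, E=0, F=0, G=1, H=1) → (A=1, B=0, C=0, D=9, E=0, F=0, G=0, H=0)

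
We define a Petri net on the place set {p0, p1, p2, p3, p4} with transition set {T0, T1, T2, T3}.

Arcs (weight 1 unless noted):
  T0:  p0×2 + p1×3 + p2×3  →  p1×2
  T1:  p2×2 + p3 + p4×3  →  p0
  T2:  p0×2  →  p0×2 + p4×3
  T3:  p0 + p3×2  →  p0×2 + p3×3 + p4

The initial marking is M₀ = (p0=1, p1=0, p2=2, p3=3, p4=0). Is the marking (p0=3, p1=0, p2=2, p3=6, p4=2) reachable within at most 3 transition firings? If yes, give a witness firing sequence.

depth 0: 1 marking
depth 1: 2 markings reached so far
depth 2: 4 markings reached so far
depth 3: 8 markings reached so far
target is not among the 8 markings reachable within 3 steps

NO — not reachable within 3 firings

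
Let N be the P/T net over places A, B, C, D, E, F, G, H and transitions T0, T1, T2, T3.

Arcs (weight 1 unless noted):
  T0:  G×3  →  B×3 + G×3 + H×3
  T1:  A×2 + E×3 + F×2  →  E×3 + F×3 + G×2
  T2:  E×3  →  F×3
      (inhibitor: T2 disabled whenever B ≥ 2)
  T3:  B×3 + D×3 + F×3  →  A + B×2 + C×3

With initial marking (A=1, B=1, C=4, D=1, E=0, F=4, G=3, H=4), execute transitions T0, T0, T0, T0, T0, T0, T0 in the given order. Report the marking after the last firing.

(A=1, B=22, C=4, D=1, E=0, F=4, G=3, H=25)

step 1: fire T0:  (A=1, B=1, C=4, D=1, E=0, F=4, G=3, H=4) → (A=1, B=4, C=4, D=1, E=0, F=4, G=3, H=7)
step 2: fire T0:  (A=1, B=4, C=4, D=1, E=0, F=4, G=3, H=7) → (A=1, B=7, C=4, D=1, E=0, F=4, G=3, H=10)
step 3: fire T0:  (A=1, B=7, C=4, D=1, E=0, F=4, G=3, H=10) → (A=1, B=10, C=4, D=1, E=0, F=4, G=3, H=13)
step 4: fire T0:  (A=1, B=10, C=4, D=1, E=0, F=4, G=3, H=13) → (A=1, B=13, C=4, D=1, E=0, F=4, G=3, H=16)
step 5: fire T0:  (A=1, B=13, C=4, D=1, E=0, F=4, G=3, H=16) → (A=1, B=16, C=4, D=1, E=0, F=4, G=3, H=19)
step 6: fire T0:  (A=1, B=16, C=4, D=1, E=0, F=4, G=3, H=19) → (A=1, B=19, C=4, D=1, E=0, F=4, G=3, H=22)
step 7: fire T0:  (A=1, B=19, C=4, D=1, E=0, F=4, G=3, H=22) → (A=1, B=22, C=4, D=1, E=0, F=4, G=3, H=25)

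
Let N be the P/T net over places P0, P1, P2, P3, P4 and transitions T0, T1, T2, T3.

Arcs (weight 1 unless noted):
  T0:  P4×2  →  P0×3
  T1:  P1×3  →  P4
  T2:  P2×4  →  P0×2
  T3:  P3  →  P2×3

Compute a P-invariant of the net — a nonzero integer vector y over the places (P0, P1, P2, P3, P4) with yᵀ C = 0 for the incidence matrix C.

y = (P0:2, P1:1, P2:1, P3:3, P4:3)

Incidence matrix C (rows=places, cols=transitions):
       T0   T1   T2   T3
   P0   3    0    2    0
   P1   0   -3    0    0
   P2   0    0   -4    3
   P3   0    0    0   -1
   P4  -2    1    0    0

Candidate y = [2, 1, 1, 3, 3]; check y·C column-wise:
  col T0: 2·3 + 1·0 + 1·0 + 3·0 + 3·-2 = 0
  col T1: 2·0 + 1·-3 + 1·0 + 3·0 + 3·1 = 0
  col T2: 2·2 + 1·0 + 1·-4 + 3·0 + 3·0 = 0
  col T3: 2·0 + 1·0 + 1·3 + 3·-1 + 3·0 = 0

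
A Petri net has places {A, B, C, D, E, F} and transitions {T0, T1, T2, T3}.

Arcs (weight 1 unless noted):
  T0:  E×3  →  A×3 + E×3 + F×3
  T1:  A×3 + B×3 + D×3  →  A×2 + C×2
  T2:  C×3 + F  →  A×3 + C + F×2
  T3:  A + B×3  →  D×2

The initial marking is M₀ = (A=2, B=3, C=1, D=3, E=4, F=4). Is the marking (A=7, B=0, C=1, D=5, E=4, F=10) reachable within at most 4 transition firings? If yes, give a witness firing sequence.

YES — reachable via ⟨T0, T0, T3⟩ (3 firings)

step 1: fire T0:  (A=2, B=3, C=1, D=3, E=4, F=4) → (A=5, B=3, C=1, D=3, E=4, F=7)
step 2: fire T0:  (A=5, B=3, C=1, D=3, E=4, F=7) → (A=8, B=3, C=1, D=3, E=4, F=10)
step 3: fire T3:  (A=8, B=3, C=1, D=3, E=4, F=10) → (A=7, B=0, C=1, D=5, E=4, F=10)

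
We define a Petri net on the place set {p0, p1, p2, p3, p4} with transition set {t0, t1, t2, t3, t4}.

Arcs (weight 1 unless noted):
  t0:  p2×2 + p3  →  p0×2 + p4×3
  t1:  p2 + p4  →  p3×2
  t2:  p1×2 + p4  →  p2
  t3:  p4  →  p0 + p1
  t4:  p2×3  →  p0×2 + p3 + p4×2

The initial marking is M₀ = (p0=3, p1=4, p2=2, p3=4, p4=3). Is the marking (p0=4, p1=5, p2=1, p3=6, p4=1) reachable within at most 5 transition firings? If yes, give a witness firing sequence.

step 1: fire t1:  (p0=3, p1=4, p2=2, p3=4, p4=3) → (p0=3, p1=4, p2=1, p3=6, p4=2)
step 2: fire t3:  (p0=3, p1=4, p2=1, p3=6, p4=2) → (p0=4, p1=5, p2=1, p3=6, p4=1)

YES — reachable via ⟨t1, t3⟩ (2 firings)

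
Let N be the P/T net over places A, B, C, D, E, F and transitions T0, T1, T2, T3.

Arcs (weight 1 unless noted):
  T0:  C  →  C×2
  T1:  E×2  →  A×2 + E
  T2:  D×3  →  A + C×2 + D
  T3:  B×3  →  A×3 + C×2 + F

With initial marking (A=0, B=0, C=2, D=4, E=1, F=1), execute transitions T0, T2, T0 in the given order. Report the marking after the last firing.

step 1: fire T0:  (A=0, B=0, C=2, D=4, E=1, F=1) → (A=0, B=0, C=3, D=4, E=1, F=1)
step 2: fire T2:  (A=0, B=0, C=3, D=4, E=1, F=1) → (A=1, B=0, C=5, D=2, E=1, F=1)
step 3: fire T0:  (A=1, B=0, C=5, D=2, E=1, F=1) → (A=1, B=0, C=6, D=2, E=1, F=1)

(A=1, B=0, C=6, D=2, E=1, F=1)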